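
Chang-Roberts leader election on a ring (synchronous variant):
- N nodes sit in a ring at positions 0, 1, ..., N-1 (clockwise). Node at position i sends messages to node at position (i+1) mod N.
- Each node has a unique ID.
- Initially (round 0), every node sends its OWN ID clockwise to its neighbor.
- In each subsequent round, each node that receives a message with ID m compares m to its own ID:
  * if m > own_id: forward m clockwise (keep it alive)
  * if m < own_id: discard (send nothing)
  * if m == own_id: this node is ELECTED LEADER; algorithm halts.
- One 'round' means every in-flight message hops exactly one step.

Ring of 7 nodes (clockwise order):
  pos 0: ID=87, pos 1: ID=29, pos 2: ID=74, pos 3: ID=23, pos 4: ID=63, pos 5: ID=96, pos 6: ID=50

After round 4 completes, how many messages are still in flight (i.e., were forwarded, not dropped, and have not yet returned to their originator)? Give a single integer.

Round 1: pos1(id29) recv 87: fwd; pos2(id74) recv 29: drop; pos3(id23) recv 74: fwd; pos4(id63) recv 23: drop; pos5(id96) recv 63: drop; pos6(id50) recv 96: fwd; pos0(id87) recv 50: drop
Round 2: pos2(id74) recv 87: fwd; pos4(id63) recv 74: fwd; pos0(id87) recv 96: fwd
Round 3: pos3(id23) recv 87: fwd; pos5(id96) recv 74: drop; pos1(id29) recv 96: fwd
Round 4: pos4(id63) recv 87: fwd; pos2(id74) recv 96: fwd
After round 4: 2 messages still in flight

Answer: 2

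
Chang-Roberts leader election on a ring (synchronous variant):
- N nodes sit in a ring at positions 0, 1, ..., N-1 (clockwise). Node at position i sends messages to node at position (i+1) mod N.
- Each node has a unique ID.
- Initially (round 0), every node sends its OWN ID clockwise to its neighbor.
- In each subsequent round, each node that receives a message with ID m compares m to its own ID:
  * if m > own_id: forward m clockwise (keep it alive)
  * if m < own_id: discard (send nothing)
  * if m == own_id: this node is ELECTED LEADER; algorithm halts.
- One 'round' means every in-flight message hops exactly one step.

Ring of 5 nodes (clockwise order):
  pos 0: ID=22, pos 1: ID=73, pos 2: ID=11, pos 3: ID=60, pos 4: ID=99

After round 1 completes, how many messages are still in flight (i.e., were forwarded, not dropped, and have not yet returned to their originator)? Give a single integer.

Round 1: pos1(id73) recv 22: drop; pos2(id11) recv 73: fwd; pos3(id60) recv 11: drop; pos4(id99) recv 60: drop; pos0(id22) recv 99: fwd
After round 1: 2 messages still in flight

Answer: 2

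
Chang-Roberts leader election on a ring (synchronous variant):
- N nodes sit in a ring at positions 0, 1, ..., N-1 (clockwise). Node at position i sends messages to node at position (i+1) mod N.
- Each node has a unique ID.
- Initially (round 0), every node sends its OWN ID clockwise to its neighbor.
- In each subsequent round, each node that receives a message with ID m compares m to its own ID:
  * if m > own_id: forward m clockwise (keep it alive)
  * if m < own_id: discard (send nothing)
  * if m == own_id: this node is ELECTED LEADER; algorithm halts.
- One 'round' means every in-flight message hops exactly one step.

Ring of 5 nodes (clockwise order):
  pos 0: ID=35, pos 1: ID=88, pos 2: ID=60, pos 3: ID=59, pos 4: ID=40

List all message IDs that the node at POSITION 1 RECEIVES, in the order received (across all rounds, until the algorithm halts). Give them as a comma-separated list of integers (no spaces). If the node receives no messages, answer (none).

Round 1: pos1(id88) recv 35: drop; pos2(id60) recv 88: fwd; pos3(id59) recv 60: fwd; pos4(id40) recv 59: fwd; pos0(id35) recv 40: fwd
Round 2: pos3(id59) recv 88: fwd; pos4(id40) recv 60: fwd; pos0(id35) recv 59: fwd; pos1(id88) recv 40: drop
Round 3: pos4(id40) recv 88: fwd; pos0(id35) recv 60: fwd; pos1(id88) recv 59: drop
Round 4: pos0(id35) recv 88: fwd; pos1(id88) recv 60: drop
Round 5: pos1(id88) recv 88: ELECTED

Answer: 35,40,59,60,88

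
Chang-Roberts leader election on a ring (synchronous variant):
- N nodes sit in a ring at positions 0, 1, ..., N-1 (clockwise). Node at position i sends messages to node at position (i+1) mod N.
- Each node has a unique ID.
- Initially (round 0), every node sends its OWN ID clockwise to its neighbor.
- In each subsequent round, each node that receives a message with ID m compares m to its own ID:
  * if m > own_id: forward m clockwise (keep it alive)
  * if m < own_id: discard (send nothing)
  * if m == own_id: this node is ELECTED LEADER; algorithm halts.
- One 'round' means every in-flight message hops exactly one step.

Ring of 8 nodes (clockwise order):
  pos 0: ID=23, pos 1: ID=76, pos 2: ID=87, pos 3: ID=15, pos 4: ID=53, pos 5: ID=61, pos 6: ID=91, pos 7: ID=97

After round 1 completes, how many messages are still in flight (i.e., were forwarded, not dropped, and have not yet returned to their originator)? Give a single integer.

Round 1: pos1(id76) recv 23: drop; pos2(id87) recv 76: drop; pos3(id15) recv 87: fwd; pos4(id53) recv 15: drop; pos5(id61) recv 53: drop; pos6(id91) recv 61: drop; pos7(id97) recv 91: drop; pos0(id23) recv 97: fwd
After round 1: 2 messages still in flight

Answer: 2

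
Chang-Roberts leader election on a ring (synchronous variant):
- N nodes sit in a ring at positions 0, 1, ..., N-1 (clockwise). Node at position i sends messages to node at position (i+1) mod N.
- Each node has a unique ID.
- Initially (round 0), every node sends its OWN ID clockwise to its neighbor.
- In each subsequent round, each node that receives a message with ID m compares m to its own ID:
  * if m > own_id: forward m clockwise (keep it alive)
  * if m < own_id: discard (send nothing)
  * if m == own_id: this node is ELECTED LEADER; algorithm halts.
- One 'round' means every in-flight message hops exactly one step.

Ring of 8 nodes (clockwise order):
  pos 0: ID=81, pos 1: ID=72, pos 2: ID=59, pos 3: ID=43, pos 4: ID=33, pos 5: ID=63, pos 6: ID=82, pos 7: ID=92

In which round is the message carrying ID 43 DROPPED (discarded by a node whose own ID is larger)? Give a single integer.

Round 1: pos1(id72) recv 81: fwd; pos2(id59) recv 72: fwd; pos3(id43) recv 59: fwd; pos4(id33) recv 43: fwd; pos5(id63) recv 33: drop; pos6(id82) recv 63: drop; pos7(id92) recv 82: drop; pos0(id81) recv 92: fwd
Round 2: pos2(id59) recv 81: fwd; pos3(id43) recv 72: fwd; pos4(id33) recv 59: fwd; pos5(id63) recv 43: drop; pos1(id72) recv 92: fwd
Round 3: pos3(id43) recv 81: fwd; pos4(id33) recv 72: fwd; pos5(id63) recv 59: drop; pos2(id59) recv 92: fwd
Round 4: pos4(id33) recv 81: fwd; pos5(id63) recv 72: fwd; pos3(id43) recv 92: fwd
Round 5: pos5(id63) recv 81: fwd; pos6(id82) recv 72: drop; pos4(id33) recv 92: fwd
Round 6: pos6(id82) recv 81: drop; pos5(id63) recv 92: fwd
Round 7: pos6(id82) recv 92: fwd
Round 8: pos7(id92) recv 92: ELECTED
Message ID 43 originates at pos 3; dropped at pos 5 in round 2

Answer: 2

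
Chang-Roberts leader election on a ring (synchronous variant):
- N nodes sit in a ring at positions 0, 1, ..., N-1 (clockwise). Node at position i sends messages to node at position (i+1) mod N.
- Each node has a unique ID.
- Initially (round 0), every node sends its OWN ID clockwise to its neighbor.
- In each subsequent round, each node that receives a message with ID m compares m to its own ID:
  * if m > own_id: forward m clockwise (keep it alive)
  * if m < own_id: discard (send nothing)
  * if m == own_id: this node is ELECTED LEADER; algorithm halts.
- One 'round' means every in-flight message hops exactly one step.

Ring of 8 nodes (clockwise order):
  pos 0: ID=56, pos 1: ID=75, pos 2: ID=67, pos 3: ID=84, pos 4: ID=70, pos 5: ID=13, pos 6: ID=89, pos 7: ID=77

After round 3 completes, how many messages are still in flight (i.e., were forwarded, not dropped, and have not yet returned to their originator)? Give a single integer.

Answer: 2

Derivation:
Round 1: pos1(id75) recv 56: drop; pos2(id67) recv 75: fwd; pos3(id84) recv 67: drop; pos4(id70) recv 84: fwd; pos5(id13) recv 70: fwd; pos6(id89) recv 13: drop; pos7(id77) recv 89: fwd; pos0(id56) recv 77: fwd
Round 2: pos3(id84) recv 75: drop; pos5(id13) recv 84: fwd; pos6(id89) recv 70: drop; pos0(id56) recv 89: fwd; pos1(id75) recv 77: fwd
Round 3: pos6(id89) recv 84: drop; pos1(id75) recv 89: fwd; pos2(id67) recv 77: fwd
After round 3: 2 messages still in flight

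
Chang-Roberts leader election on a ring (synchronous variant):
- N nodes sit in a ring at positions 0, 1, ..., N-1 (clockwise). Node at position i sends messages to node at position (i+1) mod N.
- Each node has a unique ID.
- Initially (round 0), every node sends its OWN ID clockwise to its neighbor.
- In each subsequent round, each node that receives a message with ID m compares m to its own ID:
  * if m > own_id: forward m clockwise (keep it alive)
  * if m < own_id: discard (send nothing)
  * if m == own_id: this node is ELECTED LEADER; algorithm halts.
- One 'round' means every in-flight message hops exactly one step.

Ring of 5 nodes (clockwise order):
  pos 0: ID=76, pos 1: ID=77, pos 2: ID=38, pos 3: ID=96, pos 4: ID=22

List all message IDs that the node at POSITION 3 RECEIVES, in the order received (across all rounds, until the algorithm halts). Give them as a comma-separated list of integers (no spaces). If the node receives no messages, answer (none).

Answer: 38,77,96

Derivation:
Round 1: pos1(id77) recv 76: drop; pos2(id38) recv 77: fwd; pos3(id96) recv 38: drop; pos4(id22) recv 96: fwd; pos0(id76) recv 22: drop
Round 2: pos3(id96) recv 77: drop; pos0(id76) recv 96: fwd
Round 3: pos1(id77) recv 96: fwd
Round 4: pos2(id38) recv 96: fwd
Round 5: pos3(id96) recv 96: ELECTED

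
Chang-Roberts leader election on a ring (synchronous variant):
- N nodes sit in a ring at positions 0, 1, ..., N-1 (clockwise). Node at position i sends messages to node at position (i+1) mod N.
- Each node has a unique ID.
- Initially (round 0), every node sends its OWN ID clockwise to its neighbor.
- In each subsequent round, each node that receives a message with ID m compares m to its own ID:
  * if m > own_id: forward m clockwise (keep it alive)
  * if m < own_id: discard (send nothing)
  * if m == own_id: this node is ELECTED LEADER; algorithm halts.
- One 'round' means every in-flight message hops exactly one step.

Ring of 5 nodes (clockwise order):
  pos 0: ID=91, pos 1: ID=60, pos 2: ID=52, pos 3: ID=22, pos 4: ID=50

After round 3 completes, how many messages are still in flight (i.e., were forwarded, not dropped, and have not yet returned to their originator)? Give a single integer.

Round 1: pos1(id60) recv 91: fwd; pos2(id52) recv 60: fwd; pos3(id22) recv 52: fwd; pos4(id50) recv 22: drop; pos0(id91) recv 50: drop
Round 2: pos2(id52) recv 91: fwd; pos3(id22) recv 60: fwd; pos4(id50) recv 52: fwd
Round 3: pos3(id22) recv 91: fwd; pos4(id50) recv 60: fwd; pos0(id91) recv 52: drop
After round 3: 2 messages still in flight

Answer: 2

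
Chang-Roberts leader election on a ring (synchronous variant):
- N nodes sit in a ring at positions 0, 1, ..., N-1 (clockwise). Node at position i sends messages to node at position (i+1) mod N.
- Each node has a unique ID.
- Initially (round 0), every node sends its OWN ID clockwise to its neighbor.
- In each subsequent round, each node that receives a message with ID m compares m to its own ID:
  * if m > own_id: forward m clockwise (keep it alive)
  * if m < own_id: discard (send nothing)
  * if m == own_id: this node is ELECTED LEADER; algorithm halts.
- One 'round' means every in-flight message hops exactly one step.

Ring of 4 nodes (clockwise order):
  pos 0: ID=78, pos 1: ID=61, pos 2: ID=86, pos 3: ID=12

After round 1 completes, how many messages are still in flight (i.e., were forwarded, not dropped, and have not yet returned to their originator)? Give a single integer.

Round 1: pos1(id61) recv 78: fwd; pos2(id86) recv 61: drop; pos3(id12) recv 86: fwd; pos0(id78) recv 12: drop
After round 1: 2 messages still in flight

Answer: 2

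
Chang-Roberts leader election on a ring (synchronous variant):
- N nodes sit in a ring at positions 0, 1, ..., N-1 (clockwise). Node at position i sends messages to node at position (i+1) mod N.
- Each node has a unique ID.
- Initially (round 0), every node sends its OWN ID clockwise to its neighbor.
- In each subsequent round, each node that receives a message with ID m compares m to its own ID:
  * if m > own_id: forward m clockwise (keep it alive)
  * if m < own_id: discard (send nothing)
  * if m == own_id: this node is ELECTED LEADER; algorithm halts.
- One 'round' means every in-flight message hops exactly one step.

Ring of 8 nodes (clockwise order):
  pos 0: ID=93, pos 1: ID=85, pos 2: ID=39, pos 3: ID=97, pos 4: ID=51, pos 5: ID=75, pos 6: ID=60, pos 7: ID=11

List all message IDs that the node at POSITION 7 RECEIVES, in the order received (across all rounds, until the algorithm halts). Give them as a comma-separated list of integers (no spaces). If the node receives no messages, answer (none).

Round 1: pos1(id85) recv 93: fwd; pos2(id39) recv 85: fwd; pos3(id97) recv 39: drop; pos4(id51) recv 97: fwd; pos5(id75) recv 51: drop; pos6(id60) recv 75: fwd; pos7(id11) recv 60: fwd; pos0(id93) recv 11: drop
Round 2: pos2(id39) recv 93: fwd; pos3(id97) recv 85: drop; pos5(id75) recv 97: fwd; pos7(id11) recv 75: fwd; pos0(id93) recv 60: drop
Round 3: pos3(id97) recv 93: drop; pos6(id60) recv 97: fwd; pos0(id93) recv 75: drop
Round 4: pos7(id11) recv 97: fwd
Round 5: pos0(id93) recv 97: fwd
Round 6: pos1(id85) recv 97: fwd
Round 7: pos2(id39) recv 97: fwd
Round 8: pos3(id97) recv 97: ELECTED

Answer: 60,75,97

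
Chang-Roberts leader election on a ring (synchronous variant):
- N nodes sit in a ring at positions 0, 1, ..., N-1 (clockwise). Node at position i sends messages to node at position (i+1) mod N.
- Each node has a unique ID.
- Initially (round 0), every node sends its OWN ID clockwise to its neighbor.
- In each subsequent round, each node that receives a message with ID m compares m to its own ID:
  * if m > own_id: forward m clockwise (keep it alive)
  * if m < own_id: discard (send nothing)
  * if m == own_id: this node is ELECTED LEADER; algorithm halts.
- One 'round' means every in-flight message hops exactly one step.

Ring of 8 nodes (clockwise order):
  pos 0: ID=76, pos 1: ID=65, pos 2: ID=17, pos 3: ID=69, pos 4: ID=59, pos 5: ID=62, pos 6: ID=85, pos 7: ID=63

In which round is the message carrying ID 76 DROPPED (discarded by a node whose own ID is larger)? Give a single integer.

Answer: 6

Derivation:
Round 1: pos1(id65) recv 76: fwd; pos2(id17) recv 65: fwd; pos3(id69) recv 17: drop; pos4(id59) recv 69: fwd; pos5(id62) recv 59: drop; pos6(id85) recv 62: drop; pos7(id63) recv 85: fwd; pos0(id76) recv 63: drop
Round 2: pos2(id17) recv 76: fwd; pos3(id69) recv 65: drop; pos5(id62) recv 69: fwd; pos0(id76) recv 85: fwd
Round 3: pos3(id69) recv 76: fwd; pos6(id85) recv 69: drop; pos1(id65) recv 85: fwd
Round 4: pos4(id59) recv 76: fwd; pos2(id17) recv 85: fwd
Round 5: pos5(id62) recv 76: fwd; pos3(id69) recv 85: fwd
Round 6: pos6(id85) recv 76: drop; pos4(id59) recv 85: fwd
Round 7: pos5(id62) recv 85: fwd
Round 8: pos6(id85) recv 85: ELECTED
Message ID 76 originates at pos 0; dropped at pos 6 in round 6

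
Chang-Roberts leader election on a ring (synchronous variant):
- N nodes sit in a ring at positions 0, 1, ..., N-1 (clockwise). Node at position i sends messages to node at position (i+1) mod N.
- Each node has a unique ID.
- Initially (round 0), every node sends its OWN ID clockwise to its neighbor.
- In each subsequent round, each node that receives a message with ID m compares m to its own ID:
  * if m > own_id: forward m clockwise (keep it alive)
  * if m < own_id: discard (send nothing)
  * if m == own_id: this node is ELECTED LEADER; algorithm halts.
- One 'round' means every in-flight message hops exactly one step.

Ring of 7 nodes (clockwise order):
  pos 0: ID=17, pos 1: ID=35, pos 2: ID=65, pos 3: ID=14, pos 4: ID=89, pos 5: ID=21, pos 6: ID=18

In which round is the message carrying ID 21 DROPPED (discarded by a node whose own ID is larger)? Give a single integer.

Answer: 3

Derivation:
Round 1: pos1(id35) recv 17: drop; pos2(id65) recv 35: drop; pos3(id14) recv 65: fwd; pos4(id89) recv 14: drop; pos5(id21) recv 89: fwd; pos6(id18) recv 21: fwd; pos0(id17) recv 18: fwd
Round 2: pos4(id89) recv 65: drop; pos6(id18) recv 89: fwd; pos0(id17) recv 21: fwd; pos1(id35) recv 18: drop
Round 3: pos0(id17) recv 89: fwd; pos1(id35) recv 21: drop
Round 4: pos1(id35) recv 89: fwd
Round 5: pos2(id65) recv 89: fwd
Round 6: pos3(id14) recv 89: fwd
Round 7: pos4(id89) recv 89: ELECTED
Message ID 21 originates at pos 5; dropped at pos 1 in round 3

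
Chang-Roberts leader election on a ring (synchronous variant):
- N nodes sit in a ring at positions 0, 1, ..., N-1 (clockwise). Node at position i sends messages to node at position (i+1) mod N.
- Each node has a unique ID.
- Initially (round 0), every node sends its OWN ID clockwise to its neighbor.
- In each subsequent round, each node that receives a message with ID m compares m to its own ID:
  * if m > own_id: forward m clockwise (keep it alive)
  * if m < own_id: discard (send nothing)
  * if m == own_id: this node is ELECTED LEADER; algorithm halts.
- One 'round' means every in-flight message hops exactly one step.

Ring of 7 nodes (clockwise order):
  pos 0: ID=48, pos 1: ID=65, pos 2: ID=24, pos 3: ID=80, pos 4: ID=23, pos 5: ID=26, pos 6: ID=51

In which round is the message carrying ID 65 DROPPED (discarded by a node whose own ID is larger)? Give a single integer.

Answer: 2

Derivation:
Round 1: pos1(id65) recv 48: drop; pos2(id24) recv 65: fwd; pos3(id80) recv 24: drop; pos4(id23) recv 80: fwd; pos5(id26) recv 23: drop; pos6(id51) recv 26: drop; pos0(id48) recv 51: fwd
Round 2: pos3(id80) recv 65: drop; pos5(id26) recv 80: fwd; pos1(id65) recv 51: drop
Round 3: pos6(id51) recv 80: fwd
Round 4: pos0(id48) recv 80: fwd
Round 5: pos1(id65) recv 80: fwd
Round 6: pos2(id24) recv 80: fwd
Round 7: pos3(id80) recv 80: ELECTED
Message ID 65 originates at pos 1; dropped at pos 3 in round 2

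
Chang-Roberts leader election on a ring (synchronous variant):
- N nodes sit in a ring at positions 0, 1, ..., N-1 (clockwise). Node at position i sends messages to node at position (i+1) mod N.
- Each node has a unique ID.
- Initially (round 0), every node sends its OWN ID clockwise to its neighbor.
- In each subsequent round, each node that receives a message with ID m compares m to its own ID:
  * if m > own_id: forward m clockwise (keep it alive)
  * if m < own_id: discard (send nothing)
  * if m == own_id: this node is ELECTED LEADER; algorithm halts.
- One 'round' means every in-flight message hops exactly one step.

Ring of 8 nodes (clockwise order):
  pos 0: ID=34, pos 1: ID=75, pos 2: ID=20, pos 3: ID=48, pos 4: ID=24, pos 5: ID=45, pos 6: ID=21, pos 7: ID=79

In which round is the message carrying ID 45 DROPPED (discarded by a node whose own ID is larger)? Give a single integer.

Answer: 2

Derivation:
Round 1: pos1(id75) recv 34: drop; pos2(id20) recv 75: fwd; pos3(id48) recv 20: drop; pos4(id24) recv 48: fwd; pos5(id45) recv 24: drop; pos6(id21) recv 45: fwd; pos7(id79) recv 21: drop; pos0(id34) recv 79: fwd
Round 2: pos3(id48) recv 75: fwd; pos5(id45) recv 48: fwd; pos7(id79) recv 45: drop; pos1(id75) recv 79: fwd
Round 3: pos4(id24) recv 75: fwd; pos6(id21) recv 48: fwd; pos2(id20) recv 79: fwd
Round 4: pos5(id45) recv 75: fwd; pos7(id79) recv 48: drop; pos3(id48) recv 79: fwd
Round 5: pos6(id21) recv 75: fwd; pos4(id24) recv 79: fwd
Round 6: pos7(id79) recv 75: drop; pos5(id45) recv 79: fwd
Round 7: pos6(id21) recv 79: fwd
Round 8: pos7(id79) recv 79: ELECTED
Message ID 45 originates at pos 5; dropped at pos 7 in round 2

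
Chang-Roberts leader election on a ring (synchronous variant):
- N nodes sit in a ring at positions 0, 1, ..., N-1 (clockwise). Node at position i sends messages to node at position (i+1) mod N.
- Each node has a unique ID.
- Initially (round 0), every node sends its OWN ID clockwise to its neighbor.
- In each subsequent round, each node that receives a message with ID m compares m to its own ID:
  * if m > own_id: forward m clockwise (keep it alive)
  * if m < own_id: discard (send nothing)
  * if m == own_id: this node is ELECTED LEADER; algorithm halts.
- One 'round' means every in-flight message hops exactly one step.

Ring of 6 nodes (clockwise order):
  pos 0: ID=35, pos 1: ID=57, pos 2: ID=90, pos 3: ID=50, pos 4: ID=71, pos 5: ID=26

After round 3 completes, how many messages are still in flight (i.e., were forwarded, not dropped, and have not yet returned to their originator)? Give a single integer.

Round 1: pos1(id57) recv 35: drop; pos2(id90) recv 57: drop; pos3(id50) recv 90: fwd; pos4(id71) recv 50: drop; pos5(id26) recv 71: fwd; pos0(id35) recv 26: drop
Round 2: pos4(id71) recv 90: fwd; pos0(id35) recv 71: fwd
Round 3: pos5(id26) recv 90: fwd; pos1(id57) recv 71: fwd
After round 3: 2 messages still in flight

Answer: 2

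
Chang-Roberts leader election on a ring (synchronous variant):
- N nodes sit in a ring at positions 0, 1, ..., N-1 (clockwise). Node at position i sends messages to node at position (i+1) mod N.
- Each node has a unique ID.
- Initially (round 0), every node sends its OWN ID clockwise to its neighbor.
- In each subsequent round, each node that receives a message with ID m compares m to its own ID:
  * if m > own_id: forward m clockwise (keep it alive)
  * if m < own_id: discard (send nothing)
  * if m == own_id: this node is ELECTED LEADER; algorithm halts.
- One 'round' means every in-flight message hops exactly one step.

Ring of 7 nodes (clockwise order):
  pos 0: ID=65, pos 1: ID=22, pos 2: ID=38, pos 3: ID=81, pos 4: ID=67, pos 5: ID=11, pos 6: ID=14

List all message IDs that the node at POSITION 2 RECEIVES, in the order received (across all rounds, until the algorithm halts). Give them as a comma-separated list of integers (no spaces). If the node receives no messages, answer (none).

Answer: 22,65,67,81

Derivation:
Round 1: pos1(id22) recv 65: fwd; pos2(id38) recv 22: drop; pos3(id81) recv 38: drop; pos4(id67) recv 81: fwd; pos5(id11) recv 67: fwd; pos6(id14) recv 11: drop; pos0(id65) recv 14: drop
Round 2: pos2(id38) recv 65: fwd; pos5(id11) recv 81: fwd; pos6(id14) recv 67: fwd
Round 3: pos3(id81) recv 65: drop; pos6(id14) recv 81: fwd; pos0(id65) recv 67: fwd
Round 4: pos0(id65) recv 81: fwd; pos1(id22) recv 67: fwd
Round 5: pos1(id22) recv 81: fwd; pos2(id38) recv 67: fwd
Round 6: pos2(id38) recv 81: fwd; pos3(id81) recv 67: drop
Round 7: pos3(id81) recv 81: ELECTED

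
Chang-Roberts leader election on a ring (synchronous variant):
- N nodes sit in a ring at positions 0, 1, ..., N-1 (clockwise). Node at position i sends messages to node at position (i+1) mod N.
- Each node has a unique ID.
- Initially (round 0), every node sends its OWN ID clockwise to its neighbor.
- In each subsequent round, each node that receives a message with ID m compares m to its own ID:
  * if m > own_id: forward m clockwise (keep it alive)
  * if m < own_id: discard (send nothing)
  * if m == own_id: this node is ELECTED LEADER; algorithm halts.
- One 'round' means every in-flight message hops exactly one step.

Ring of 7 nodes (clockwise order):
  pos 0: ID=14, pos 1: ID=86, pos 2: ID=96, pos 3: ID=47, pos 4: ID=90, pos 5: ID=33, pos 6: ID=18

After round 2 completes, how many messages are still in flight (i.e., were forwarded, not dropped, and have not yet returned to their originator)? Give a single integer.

Round 1: pos1(id86) recv 14: drop; pos2(id96) recv 86: drop; pos3(id47) recv 96: fwd; pos4(id90) recv 47: drop; pos5(id33) recv 90: fwd; pos6(id18) recv 33: fwd; pos0(id14) recv 18: fwd
Round 2: pos4(id90) recv 96: fwd; pos6(id18) recv 90: fwd; pos0(id14) recv 33: fwd; pos1(id86) recv 18: drop
After round 2: 3 messages still in flight

Answer: 3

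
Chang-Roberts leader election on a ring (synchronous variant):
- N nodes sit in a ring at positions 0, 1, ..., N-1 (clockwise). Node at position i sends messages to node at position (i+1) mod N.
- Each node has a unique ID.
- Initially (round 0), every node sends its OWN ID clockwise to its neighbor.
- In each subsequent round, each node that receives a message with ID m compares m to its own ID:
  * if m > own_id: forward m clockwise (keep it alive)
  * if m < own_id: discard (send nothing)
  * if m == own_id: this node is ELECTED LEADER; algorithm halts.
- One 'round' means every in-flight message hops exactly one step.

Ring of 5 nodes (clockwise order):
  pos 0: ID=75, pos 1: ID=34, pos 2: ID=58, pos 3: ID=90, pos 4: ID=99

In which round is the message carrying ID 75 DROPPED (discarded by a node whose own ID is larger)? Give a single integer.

Answer: 3

Derivation:
Round 1: pos1(id34) recv 75: fwd; pos2(id58) recv 34: drop; pos3(id90) recv 58: drop; pos4(id99) recv 90: drop; pos0(id75) recv 99: fwd
Round 2: pos2(id58) recv 75: fwd; pos1(id34) recv 99: fwd
Round 3: pos3(id90) recv 75: drop; pos2(id58) recv 99: fwd
Round 4: pos3(id90) recv 99: fwd
Round 5: pos4(id99) recv 99: ELECTED
Message ID 75 originates at pos 0; dropped at pos 3 in round 3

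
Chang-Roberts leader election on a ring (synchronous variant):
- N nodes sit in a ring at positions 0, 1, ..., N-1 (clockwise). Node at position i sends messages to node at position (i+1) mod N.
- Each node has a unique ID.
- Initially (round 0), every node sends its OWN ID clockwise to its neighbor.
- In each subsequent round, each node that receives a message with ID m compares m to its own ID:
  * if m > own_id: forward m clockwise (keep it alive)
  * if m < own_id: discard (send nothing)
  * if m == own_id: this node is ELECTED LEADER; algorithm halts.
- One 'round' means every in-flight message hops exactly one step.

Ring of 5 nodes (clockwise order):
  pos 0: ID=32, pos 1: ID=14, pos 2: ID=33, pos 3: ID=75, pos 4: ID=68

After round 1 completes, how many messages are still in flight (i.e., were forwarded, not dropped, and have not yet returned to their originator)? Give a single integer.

Round 1: pos1(id14) recv 32: fwd; pos2(id33) recv 14: drop; pos3(id75) recv 33: drop; pos4(id68) recv 75: fwd; pos0(id32) recv 68: fwd
After round 1: 3 messages still in flight

Answer: 3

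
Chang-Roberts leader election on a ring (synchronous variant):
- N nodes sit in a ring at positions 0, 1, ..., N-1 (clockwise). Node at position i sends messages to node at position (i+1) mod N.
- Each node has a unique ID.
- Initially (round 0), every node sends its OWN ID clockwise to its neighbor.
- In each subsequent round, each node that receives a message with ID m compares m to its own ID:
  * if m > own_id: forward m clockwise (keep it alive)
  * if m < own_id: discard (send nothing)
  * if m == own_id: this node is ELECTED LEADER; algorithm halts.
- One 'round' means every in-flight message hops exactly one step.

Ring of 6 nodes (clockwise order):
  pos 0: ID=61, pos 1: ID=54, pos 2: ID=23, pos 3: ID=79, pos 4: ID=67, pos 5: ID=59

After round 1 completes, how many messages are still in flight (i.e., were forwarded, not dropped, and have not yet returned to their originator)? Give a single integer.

Answer: 4

Derivation:
Round 1: pos1(id54) recv 61: fwd; pos2(id23) recv 54: fwd; pos3(id79) recv 23: drop; pos4(id67) recv 79: fwd; pos5(id59) recv 67: fwd; pos0(id61) recv 59: drop
After round 1: 4 messages still in flight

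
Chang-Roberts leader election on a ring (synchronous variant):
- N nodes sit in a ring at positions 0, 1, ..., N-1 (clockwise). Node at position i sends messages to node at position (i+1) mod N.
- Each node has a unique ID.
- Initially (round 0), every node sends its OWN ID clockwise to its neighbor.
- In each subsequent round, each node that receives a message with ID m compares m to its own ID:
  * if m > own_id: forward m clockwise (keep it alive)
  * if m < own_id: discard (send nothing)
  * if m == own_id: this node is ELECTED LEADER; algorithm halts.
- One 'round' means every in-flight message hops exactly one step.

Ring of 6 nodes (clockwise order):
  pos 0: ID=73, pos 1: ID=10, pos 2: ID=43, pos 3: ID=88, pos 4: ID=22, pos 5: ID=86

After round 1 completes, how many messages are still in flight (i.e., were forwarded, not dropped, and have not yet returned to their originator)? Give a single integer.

Round 1: pos1(id10) recv 73: fwd; pos2(id43) recv 10: drop; pos3(id88) recv 43: drop; pos4(id22) recv 88: fwd; pos5(id86) recv 22: drop; pos0(id73) recv 86: fwd
After round 1: 3 messages still in flight

Answer: 3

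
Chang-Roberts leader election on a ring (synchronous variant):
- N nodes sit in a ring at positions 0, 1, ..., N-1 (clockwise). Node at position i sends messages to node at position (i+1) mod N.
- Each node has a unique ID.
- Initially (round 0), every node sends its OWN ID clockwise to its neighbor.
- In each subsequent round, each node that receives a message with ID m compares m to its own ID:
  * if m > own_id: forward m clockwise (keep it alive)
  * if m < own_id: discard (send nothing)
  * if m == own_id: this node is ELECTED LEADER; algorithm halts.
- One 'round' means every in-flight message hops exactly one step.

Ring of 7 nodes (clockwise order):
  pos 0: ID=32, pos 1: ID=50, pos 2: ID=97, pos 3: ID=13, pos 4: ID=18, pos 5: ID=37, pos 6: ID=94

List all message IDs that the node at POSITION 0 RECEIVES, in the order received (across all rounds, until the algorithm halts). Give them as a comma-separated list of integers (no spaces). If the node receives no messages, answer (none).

Round 1: pos1(id50) recv 32: drop; pos2(id97) recv 50: drop; pos3(id13) recv 97: fwd; pos4(id18) recv 13: drop; pos5(id37) recv 18: drop; pos6(id94) recv 37: drop; pos0(id32) recv 94: fwd
Round 2: pos4(id18) recv 97: fwd; pos1(id50) recv 94: fwd
Round 3: pos5(id37) recv 97: fwd; pos2(id97) recv 94: drop
Round 4: pos6(id94) recv 97: fwd
Round 5: pos0(id32) recv 97: fwd
Round 6: pos1(id50) recv 97: fwd
Round 7: pos2(id97) recv 97: ELECTED

Answer: 94,97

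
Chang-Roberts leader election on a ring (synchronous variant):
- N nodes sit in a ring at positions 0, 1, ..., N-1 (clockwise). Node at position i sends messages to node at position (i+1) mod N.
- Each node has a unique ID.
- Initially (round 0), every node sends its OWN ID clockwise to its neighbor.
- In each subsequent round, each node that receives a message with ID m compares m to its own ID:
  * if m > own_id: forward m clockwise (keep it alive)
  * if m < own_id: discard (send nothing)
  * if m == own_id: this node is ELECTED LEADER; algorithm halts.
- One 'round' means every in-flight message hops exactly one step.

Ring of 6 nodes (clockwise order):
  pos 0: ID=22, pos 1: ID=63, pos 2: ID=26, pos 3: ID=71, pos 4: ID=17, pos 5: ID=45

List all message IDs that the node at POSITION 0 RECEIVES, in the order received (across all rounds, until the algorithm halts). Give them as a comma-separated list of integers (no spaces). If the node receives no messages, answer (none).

Answer: 45,71

Derivation:
Round 1: pos1(id63) recv 22: drop; pos2(id26) recv 63: fwd; pos3(id71) recv 26: drop; pos4(id17) recv 71: fwd; pos5(id45) recv 17: drop; pos0(id22) recv 45: fwd
Round 2: pos3(id71) recv 63: drop; pos5(id45) recv 71: fwd; pos1(id63) recv 45: drop
Round 3: pos0(id22) recv 71: fwd
Round 4: pos1(id63) recv 71: fwd
Round 5: pos2(id26) recv 71: fwd
Round 6: pos3(id71) recv 71: ELECTED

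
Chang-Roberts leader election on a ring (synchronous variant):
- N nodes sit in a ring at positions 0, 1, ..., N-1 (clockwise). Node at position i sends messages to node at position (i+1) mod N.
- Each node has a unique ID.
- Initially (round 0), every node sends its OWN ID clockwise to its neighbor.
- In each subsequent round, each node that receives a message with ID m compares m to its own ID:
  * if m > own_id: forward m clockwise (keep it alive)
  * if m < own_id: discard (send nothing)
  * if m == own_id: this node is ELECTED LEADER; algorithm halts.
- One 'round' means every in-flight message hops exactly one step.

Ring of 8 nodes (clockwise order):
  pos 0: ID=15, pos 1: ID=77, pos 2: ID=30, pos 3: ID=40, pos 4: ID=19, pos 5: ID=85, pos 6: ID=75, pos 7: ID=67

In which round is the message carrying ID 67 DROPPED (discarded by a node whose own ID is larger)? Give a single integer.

Round 1: pos1(id77) recv 15: drop; pos2(id30) recv 77: fwd; pos3(id40) recv 30: drop; pos4(id19) recv 40: fwd; pos5(id85) recv 19: drop; pos6(id75) recv 85: fwd; pos7(id67) recv 75: fwd; pos0(id15) recv 67: fwd
Round 2: pos3(id40) recv 77: fwd; pos5(id85) recv 40: drop; pos7(id67) recv 85: fwd; pos0(id15) recv 75: fwd; pos1(id77) recv 67: drop
Round 3: pos4(id19) recv 77: fwd; pos0(id15) recv 85: fwd; pos1(id77) recv 75: drop
Round 4: pos5(id85) recv 77: drop; pos1(id77) recv 85: fwd
Round 5: pos2(id30) recv 85: fwd
Round 6: pos3(id40) recv 85: fwd
Round 7: pos4(id19) recv 85: fwd
Round 8: pos5(id85) recv 85: ELECTED
Message ID 67 originates at pos 7; dropped at pos 1 in round 2

Answer: 2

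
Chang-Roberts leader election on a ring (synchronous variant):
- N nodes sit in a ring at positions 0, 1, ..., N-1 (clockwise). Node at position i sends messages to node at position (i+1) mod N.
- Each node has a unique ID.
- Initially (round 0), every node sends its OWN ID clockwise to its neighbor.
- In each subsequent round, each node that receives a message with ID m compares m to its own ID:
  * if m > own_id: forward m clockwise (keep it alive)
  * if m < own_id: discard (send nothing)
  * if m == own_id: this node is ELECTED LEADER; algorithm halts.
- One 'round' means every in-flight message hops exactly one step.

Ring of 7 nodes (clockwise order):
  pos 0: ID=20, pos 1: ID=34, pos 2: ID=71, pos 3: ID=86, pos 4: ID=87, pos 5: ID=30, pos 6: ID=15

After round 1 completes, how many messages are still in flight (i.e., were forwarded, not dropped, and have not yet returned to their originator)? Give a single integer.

Round 1: pos1(id34) recv 20: drop; pos2(id71) recv 34: drop; pos3(id86) recv 71: drop; pos4(id87) recv 86: drop; pos5(id30) recv 87: fwd; pos6(id15) recv 30: fwd; pos0(id20) recv 15: drop
After round 1: 2 messages still in flight

Answer: 2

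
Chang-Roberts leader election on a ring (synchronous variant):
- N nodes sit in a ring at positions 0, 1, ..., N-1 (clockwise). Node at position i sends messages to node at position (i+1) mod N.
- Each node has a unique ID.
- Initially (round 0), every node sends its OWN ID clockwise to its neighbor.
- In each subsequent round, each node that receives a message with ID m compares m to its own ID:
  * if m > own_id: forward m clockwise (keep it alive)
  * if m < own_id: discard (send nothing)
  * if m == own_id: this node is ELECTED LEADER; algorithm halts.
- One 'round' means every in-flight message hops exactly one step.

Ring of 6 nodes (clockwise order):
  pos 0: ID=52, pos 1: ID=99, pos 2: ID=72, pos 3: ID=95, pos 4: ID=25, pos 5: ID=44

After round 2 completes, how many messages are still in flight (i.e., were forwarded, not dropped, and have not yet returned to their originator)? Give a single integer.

Answer: 2

Derivation:
Round 1: pos1(id99) recv 52: drop; pos2(id72) recv 99: fwd; pos3(id95) recv 72: drop; pos4(id25) recv 95: fwd; pos5(id44) recv 25: drop; pos0(id52) recv 44: drop
Round 2: pos3(id95) recv 99: fwd; pos5(id44) recv 95: fwd
After round 2: 2 messages still in flight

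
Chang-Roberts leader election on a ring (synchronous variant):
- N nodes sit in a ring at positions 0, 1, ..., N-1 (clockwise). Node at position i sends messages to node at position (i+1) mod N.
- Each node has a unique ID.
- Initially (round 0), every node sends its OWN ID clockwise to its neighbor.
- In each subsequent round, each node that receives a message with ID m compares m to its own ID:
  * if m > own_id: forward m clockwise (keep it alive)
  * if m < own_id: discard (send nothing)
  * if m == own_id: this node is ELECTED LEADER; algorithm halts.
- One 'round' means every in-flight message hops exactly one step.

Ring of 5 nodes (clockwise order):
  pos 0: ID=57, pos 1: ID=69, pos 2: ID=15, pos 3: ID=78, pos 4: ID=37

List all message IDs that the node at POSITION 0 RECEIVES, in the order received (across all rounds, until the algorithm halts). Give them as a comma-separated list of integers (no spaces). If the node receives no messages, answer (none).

Answer: 37,78

Derivation:
Round 1: pos1(id69) recv 57: drop; pos2(id15) recv 69: fwd; pos3(id78) recv 15: drop; pos4(id37) recv 78: fwd; pos0(id57) recv 37: drop
Round 2: pos3(id78) recv 69: drop; pos0(id57) recv 78: fwd
Round 3: pos1(id69) recv 78: fwd
Round 4: pos2(id15) recv 78: fwd
Round 5: pos3(id78) recv 78: ELECTED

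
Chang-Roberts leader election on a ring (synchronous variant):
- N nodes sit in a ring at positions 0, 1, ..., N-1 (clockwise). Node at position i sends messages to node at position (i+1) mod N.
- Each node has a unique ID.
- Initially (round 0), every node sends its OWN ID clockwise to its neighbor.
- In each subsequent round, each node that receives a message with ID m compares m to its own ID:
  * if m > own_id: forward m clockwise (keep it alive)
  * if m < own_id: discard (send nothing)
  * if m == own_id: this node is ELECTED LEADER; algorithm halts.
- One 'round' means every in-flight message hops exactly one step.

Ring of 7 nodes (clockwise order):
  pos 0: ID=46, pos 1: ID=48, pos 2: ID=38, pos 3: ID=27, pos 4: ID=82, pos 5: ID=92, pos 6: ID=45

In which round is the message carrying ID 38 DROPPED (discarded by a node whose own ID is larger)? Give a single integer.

Round 1: pos1(id48) recv 46: drop; pos2(id38) recv 48: fwd; pos3(id27) recv 38: fwd; pos4(id82) recv 27: drop; pos5(id92) recv 82: drop; pos6(id45) recv 92: fwd; pos0(id46) recv 45: drop
Round 2: pos3(id27) recv 48: fwd; pos4(id82) recv 38: drop; pos0(id46) recv 92: fwd
Round 3: pos4(id82) recv 48: drop; pos1(id48) recv 92: fwd
Round 4: pos2(id38) recv 92: fwd
Round 5: pos3(id27) recv 92: fwd
Round 6: pos4(id82) recv 92: fwd
Round 7: pos5(id92) recv 92: ELECTED
Message ID 38 originates at pos 2; dropped at pos 4 in round 2

Answer: 2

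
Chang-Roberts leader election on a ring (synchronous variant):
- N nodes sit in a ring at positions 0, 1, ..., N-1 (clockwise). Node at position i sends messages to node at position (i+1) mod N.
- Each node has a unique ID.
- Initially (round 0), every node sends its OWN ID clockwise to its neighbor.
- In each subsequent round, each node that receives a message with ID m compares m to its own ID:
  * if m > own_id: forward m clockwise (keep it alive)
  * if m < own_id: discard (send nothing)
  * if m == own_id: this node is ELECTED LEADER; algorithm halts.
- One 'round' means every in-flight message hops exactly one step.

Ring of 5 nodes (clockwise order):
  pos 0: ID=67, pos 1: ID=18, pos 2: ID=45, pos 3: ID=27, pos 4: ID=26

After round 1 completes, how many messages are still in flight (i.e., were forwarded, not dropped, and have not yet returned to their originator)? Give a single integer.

Answer: 3

Derivation:
Round 1: pos1(id18) recv 67: fwd; pos2(id45) recv 18: drop; pos3(id27) recv 45: fwd; pos4(id26) recv 27: fwd; pos0(id67) recv 26: drop
After round 1: 3 messages still in flight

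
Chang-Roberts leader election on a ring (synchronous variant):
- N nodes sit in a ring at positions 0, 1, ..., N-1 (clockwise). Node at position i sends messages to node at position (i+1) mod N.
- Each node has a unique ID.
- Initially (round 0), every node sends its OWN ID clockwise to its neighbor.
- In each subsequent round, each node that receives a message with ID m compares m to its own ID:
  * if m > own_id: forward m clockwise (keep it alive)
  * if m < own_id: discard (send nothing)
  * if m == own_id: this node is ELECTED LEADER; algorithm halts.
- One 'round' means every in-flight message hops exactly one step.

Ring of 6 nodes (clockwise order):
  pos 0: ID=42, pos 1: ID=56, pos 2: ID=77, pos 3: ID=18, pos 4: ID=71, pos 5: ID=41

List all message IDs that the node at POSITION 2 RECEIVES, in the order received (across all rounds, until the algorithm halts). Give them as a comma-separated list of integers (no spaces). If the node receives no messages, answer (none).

Round 1: pos1(id56) recv 42: drop; pos2(id77) recv 56: drop; pos3(id18) recv 77: fwd; pos4(id71) recv 18: drop; pos5(id41) recv 71: fwd; pos0(id42) recv 41: drop
Round 2: pos4(id71) recv 77: fwd; pos0(id42) recv 71: fwd
Round 3: pos5(id41) recv 77: fwd; pos1(id56) recv 71: fwd
Round 4: pos0(id42) recv 77: fwd; pos2(id77) recv 71: drop
Round 5: pos1(id56) recv 77: fwd
Round 6: pos2(id77) recv 77: ELECTED

Answer: 56,71,77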